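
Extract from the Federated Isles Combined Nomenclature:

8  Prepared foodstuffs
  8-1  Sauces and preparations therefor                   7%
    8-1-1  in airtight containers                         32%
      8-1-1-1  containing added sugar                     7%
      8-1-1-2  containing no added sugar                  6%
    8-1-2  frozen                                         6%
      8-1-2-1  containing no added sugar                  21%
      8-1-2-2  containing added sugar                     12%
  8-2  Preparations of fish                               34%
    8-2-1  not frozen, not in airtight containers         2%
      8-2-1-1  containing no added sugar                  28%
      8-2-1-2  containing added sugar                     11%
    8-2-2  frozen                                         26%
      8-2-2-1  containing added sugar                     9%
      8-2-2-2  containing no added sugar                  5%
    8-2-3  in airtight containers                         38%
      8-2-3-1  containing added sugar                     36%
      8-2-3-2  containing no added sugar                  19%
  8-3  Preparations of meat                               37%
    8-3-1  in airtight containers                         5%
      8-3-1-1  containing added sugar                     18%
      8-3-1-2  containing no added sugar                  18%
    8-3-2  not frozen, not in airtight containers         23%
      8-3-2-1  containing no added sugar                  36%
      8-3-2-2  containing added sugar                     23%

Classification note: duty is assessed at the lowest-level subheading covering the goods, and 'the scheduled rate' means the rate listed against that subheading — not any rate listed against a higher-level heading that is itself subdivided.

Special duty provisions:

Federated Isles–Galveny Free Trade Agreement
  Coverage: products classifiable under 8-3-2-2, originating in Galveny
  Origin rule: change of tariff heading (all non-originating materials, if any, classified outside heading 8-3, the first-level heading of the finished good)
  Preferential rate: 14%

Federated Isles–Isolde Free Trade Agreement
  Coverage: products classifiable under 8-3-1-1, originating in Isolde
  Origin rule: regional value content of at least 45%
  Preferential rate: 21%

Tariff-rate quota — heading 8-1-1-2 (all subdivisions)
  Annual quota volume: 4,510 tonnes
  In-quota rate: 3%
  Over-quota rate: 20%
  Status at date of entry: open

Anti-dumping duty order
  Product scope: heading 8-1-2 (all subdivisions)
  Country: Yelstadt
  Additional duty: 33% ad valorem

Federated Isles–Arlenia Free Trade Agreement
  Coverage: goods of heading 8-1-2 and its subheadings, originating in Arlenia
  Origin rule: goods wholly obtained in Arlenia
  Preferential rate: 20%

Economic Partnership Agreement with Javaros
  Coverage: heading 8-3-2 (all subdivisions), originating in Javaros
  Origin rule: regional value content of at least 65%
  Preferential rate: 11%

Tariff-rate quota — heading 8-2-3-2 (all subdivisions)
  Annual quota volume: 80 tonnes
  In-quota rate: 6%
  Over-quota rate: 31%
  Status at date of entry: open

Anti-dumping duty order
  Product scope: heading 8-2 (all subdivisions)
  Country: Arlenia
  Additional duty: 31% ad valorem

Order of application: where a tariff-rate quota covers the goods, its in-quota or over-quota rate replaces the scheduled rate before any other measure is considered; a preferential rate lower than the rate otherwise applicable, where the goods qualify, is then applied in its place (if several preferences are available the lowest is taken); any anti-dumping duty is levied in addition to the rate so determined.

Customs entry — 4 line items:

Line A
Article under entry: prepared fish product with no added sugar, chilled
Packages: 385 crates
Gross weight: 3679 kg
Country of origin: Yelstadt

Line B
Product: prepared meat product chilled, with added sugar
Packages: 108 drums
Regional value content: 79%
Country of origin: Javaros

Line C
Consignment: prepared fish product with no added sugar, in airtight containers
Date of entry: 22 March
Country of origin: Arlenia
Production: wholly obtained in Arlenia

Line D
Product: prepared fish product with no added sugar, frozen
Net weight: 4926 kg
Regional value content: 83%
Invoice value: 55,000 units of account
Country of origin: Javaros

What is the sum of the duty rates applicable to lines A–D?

81%

Line A: prepared fish product → 8-2; chilled → 8-2-1; with no added sugar → 8-2-1-1. Scheduled 28%. No special measure applies. → 28%.
Line B: prepared meat product → 8-3; chilled → 8-3-2; with added sugar → 8-3-2-2. Scheduled 23%. Javaros agreement on 8-3-2: RVC ≥ 65% → 11% available; preferential 11%. → 11%.
Line C: prepared fish product → 8-2; in airtight containers → 8-2-3; with no added sugar → 8-2-3-2. Scheduled 19%. quota on 8-2-3-2 open → in-quota 6%; Arlenia agreement on 8-1-2: 8-2-3-2 not covered; anti-dumping (Arlenia, 8-2): +31%; total 6% + 31% = 37%. → 37%.
Line D: prepared fish product → 8-2; frozen → 8-2-2; with no added sugar → 8-2-2-2. Scheduled 5%. Javaros agreement on 8-3-2: 8-2-2-2 not covered. → 5%.
Sum: 28% + 11% + 37% + 5% = 81%.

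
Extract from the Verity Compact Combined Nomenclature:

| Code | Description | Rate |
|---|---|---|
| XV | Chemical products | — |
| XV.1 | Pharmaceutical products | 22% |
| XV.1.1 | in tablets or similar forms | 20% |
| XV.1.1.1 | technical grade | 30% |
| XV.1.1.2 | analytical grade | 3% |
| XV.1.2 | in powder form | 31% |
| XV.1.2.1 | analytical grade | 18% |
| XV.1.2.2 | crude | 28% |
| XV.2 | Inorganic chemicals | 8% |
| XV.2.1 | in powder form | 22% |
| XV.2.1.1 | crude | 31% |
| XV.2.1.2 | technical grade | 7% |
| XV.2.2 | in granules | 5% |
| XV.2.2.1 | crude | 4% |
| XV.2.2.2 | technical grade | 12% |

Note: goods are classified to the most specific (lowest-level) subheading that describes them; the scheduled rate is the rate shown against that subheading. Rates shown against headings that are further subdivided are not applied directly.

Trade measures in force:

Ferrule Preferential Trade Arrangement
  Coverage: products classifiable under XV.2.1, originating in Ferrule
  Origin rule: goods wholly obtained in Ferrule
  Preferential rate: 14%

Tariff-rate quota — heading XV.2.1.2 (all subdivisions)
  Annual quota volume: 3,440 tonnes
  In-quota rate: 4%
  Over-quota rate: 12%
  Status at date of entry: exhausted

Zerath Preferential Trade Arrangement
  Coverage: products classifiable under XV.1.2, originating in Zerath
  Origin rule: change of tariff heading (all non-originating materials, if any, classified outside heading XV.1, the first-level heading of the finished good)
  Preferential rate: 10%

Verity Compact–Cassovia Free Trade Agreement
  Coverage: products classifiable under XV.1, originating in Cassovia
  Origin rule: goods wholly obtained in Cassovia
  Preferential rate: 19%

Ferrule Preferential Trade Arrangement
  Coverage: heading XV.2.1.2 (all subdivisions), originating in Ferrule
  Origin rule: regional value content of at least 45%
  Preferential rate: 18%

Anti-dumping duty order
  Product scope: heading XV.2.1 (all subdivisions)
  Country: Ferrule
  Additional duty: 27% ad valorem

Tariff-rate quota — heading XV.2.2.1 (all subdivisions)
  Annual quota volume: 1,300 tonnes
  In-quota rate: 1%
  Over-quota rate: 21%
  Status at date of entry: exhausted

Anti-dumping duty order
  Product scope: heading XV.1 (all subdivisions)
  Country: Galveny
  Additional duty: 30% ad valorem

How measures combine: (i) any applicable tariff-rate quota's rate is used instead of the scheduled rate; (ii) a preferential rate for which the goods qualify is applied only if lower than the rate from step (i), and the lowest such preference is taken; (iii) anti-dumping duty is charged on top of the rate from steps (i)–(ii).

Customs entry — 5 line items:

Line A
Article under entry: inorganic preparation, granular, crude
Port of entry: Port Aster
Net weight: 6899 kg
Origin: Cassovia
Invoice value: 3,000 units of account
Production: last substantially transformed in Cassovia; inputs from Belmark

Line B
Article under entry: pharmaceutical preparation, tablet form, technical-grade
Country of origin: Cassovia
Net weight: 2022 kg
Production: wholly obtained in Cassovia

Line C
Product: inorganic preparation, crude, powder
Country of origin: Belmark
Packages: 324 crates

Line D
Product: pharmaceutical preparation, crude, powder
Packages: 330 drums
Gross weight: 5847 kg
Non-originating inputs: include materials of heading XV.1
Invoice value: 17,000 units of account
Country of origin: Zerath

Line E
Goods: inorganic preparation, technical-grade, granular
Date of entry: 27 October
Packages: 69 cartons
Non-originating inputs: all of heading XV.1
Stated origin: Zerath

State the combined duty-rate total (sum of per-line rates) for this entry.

111%

Line A: inorganic → XV.2; granular → XV.2.2; crude → XV.2.2.1. Scheduled 4%. quota on XV.2.2.1 exhausted → over-quota 21%; Cassovia agreement on XV.1: XV.2.2.1 not covered. → 21%.
Line B: pharmaceutical → XV.1; tablet form → XV.1.1; technical-grade → XV.1.1.1. Scheduled 30%. Cassovia agreement on XV.1: wholly obtained → 19% available; preferential 19%. → 19%.
Line C: inorganic → XV.2; powder → XV.2.1; crude → XV.2.1.1. Scheduled 31%. No special measure applies. → 31%.
Line D: pharmaceutical → XV.1; powder → XV.1.2; crude → XV.1.2.2. Scheduled 28%. Zerath agreement on XV.1.2: CTH not met. → 28%.
Line E: inorganic → XV.2; granular → XV.2.2; technical-grade → XV.2.2.2. Scheduled 12%. Zerath agreement on XV.1.2: XV.2.2.2 not covered. → 12%.
Sum: 21% + 19% + 31% + 28% + 12% = 111%.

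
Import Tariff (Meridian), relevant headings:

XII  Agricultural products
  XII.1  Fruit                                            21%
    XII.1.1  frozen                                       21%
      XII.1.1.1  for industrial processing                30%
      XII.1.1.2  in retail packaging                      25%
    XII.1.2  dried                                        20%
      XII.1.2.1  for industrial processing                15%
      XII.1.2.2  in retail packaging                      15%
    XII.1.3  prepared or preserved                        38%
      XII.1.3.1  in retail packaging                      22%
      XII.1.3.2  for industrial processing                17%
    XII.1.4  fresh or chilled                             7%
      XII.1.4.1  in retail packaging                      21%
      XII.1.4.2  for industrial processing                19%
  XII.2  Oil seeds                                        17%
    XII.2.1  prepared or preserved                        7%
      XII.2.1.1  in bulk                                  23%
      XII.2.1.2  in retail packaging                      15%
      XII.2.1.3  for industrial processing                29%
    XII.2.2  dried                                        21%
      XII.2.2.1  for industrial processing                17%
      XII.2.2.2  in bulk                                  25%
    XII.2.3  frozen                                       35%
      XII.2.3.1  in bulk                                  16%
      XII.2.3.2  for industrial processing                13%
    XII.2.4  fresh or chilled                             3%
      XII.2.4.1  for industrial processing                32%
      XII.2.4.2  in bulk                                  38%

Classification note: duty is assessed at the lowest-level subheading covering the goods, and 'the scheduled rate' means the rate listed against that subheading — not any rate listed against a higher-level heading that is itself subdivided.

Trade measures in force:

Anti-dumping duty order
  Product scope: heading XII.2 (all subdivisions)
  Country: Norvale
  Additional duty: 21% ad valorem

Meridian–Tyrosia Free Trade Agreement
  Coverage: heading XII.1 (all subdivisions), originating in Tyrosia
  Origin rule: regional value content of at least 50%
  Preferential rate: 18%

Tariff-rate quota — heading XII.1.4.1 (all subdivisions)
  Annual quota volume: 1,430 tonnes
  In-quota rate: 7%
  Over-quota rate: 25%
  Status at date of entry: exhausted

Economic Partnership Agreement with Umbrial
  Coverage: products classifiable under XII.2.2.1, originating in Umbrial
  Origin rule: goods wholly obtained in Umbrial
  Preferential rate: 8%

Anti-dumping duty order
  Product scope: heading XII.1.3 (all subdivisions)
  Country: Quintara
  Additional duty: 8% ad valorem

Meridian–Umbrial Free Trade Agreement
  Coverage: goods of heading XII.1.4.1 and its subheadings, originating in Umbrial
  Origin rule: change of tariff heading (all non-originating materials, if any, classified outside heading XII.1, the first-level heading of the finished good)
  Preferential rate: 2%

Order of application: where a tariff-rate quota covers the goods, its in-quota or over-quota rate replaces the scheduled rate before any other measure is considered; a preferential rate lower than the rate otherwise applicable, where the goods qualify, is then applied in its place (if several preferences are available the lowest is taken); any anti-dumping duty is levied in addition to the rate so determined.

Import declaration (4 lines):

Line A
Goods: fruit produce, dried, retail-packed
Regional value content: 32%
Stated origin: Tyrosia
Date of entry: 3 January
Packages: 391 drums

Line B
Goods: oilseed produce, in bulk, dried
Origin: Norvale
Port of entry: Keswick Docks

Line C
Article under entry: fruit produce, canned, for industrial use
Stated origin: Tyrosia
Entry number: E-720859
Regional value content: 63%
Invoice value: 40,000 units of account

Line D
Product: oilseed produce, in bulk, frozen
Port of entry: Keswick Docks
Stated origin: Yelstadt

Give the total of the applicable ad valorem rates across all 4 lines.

94%

Line A: fruit → XII.1; dried → XII.1.2; retail-packed → XII.1.2.2. Scheduled 15%. Tyrosia agreement on XII.1: RVC < 50%. → 15%.
Line B: oilseed → XII.2; dried → XII.2.2; in bulk → XII.2.2.2. Scheduled 25%. anti-dumping (Norvale, XII.2): +21%; total 25% + 21% = 46%. → 46%.
Line C: fruit → XII.1; canned → XII.1.3; for industrial use → XII.1.3.2. Scheduled 17%. Tyrosia agreement on XII.1: RVC ≥ 50% → 18% available; preference 18% not lower than 17% → no reduction. → 17%.
Line D: oilseed → XII.2; frozen → XII.2.3; in bulk → XII.2.3.1. Scheduled 16%. No special measure applies. → 16%.
Sum: 15% + 46% + 17% + 16% = 94%.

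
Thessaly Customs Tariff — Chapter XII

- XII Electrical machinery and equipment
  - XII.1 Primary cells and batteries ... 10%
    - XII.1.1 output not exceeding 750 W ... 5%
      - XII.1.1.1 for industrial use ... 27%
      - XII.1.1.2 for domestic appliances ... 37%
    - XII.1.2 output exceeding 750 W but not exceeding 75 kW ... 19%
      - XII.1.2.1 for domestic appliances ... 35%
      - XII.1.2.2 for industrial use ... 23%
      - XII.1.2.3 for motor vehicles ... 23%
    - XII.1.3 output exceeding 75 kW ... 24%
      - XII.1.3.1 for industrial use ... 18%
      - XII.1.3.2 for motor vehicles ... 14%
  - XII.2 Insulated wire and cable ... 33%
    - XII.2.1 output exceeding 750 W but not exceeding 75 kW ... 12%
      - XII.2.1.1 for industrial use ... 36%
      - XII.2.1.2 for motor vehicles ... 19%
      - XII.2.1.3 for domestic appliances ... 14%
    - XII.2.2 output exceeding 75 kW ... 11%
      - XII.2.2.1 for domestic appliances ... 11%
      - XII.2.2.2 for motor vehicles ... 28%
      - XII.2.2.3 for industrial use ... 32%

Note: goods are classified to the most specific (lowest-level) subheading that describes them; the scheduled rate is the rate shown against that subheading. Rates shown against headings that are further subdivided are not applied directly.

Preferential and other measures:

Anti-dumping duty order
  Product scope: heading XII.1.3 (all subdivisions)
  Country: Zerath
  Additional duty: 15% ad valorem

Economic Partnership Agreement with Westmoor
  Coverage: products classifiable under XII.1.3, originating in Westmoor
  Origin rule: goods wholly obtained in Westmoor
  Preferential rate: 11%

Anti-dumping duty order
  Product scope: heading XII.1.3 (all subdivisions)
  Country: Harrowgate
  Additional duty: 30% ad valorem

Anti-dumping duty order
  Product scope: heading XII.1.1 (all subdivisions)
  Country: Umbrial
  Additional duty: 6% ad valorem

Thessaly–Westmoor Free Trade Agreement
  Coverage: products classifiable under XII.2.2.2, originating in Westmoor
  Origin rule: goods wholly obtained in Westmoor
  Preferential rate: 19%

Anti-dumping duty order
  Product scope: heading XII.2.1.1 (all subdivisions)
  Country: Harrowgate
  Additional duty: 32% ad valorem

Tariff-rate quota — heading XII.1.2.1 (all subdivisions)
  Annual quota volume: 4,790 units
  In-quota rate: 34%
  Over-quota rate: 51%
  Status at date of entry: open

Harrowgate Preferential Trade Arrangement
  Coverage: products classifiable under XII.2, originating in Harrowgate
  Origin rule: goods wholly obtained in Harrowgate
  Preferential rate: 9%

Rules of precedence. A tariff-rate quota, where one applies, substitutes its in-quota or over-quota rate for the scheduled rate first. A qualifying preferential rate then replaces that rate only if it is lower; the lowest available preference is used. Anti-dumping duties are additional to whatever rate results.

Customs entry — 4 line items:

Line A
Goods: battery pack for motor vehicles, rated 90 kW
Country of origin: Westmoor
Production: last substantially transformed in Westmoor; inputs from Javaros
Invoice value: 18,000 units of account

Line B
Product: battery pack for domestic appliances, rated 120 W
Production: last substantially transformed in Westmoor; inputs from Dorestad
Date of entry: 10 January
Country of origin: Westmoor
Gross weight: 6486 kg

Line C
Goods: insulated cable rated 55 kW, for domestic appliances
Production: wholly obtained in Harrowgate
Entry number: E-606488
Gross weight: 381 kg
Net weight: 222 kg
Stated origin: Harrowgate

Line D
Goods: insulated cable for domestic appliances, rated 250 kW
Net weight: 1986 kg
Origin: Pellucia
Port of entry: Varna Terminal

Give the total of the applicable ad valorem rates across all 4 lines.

71%

Line A: battery pack → XII.1; rated 90 kW → XII.1.3; for motor vehicles → XII.1.3.2. Scheduled 14%. Westmoor agreement on XII.1.3: not wholly obtained; Westmoor agreement on XII.2.2.2: XII.1.3.2 not covered. → 14%.
Line B: battery pack → XII.1; rated 120 W → XII.1.1; for domestic appliances → XII.1.1.2. Scheduled 37%. Westmoor agreement on XII.1.3: XII.1.1.2 not covered; Westmoor agreement on XII.2.2.2: XII.1.1.2 not covered. → 37%.
Line C: insulated cable → XII.2; rated 55 kW → XII.2.1; for domestic appliances → XII.2.1.3. Scheduled 14%. Harrowgate agreement on XII.2: wholly obtained → 9% available; preferential 9%. → 9%.
Line D: insulated cable → XII.2; rated 250 kW → XII.2.2; for domestic appliances → XII.2.2.1. Scheduled 11%. No special measure applies. → 11%.
Sum: 14% + 37% + 9% + 11% = 71%.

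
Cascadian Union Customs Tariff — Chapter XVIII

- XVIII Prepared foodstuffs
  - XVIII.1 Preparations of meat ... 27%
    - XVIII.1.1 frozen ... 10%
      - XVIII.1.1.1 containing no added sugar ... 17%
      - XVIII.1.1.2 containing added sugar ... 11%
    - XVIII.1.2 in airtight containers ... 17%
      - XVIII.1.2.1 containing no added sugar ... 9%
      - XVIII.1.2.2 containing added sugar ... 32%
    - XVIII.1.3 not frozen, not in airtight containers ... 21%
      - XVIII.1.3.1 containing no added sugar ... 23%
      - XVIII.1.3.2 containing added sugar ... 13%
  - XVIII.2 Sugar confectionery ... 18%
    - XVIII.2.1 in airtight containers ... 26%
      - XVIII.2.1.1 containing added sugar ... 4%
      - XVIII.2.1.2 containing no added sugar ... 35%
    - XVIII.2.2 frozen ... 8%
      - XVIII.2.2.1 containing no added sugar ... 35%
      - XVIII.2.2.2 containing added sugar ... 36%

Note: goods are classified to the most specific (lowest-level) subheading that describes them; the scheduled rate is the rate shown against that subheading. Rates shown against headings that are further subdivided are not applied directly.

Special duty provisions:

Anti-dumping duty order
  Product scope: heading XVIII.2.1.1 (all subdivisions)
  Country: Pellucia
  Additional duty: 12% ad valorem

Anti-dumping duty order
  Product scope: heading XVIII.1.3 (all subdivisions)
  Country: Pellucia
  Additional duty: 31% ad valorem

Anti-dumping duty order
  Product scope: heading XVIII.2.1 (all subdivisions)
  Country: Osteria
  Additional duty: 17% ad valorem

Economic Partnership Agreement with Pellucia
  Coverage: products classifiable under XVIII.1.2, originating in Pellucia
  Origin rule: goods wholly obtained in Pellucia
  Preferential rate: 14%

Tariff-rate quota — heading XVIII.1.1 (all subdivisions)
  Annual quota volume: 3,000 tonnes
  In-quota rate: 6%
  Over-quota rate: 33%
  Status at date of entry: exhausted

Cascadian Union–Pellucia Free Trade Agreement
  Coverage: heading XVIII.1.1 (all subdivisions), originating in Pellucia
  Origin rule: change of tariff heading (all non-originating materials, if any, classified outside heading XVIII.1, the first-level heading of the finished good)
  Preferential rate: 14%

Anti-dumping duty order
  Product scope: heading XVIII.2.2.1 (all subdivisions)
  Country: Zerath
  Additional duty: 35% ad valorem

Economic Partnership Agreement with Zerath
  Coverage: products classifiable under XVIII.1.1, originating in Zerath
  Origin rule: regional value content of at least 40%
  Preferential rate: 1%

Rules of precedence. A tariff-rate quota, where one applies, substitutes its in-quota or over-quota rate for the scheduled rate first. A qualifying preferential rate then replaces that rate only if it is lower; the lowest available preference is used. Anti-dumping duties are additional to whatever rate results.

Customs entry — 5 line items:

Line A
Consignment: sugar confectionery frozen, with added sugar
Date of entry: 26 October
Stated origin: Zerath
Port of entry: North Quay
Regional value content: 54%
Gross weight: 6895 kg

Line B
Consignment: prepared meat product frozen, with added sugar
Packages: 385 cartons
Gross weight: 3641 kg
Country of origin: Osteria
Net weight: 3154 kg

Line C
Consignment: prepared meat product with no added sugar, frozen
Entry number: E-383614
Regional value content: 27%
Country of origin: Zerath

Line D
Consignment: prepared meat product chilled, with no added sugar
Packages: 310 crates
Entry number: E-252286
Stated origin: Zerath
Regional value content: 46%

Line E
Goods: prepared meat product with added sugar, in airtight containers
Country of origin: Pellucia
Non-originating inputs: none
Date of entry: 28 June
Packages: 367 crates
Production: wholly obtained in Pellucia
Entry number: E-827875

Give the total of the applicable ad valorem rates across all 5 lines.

Line A: sugar confectionery → XVIII.2; frozen → XVIII.2.2; with added sugar → XVIII.2.2.2. Scheduled 36%. Zerath agreement on XVIII.1.1: XVIII.2.2.2 not covered. → 36%.
Line B: prepared meat product → XVIII.1; frozen → XVIII.1.1; with added sugar → XVIII.1.1.2. Scheduled 11%. quota on XVIII.1.1 exhausted → over-quota 33%. → 33%.
Line C: prepared meat product → XVIII.1; frozen → XVIII.1.1; with no added sugar → XVIII.1.1.1. Scheduled 17%. quota on XVIII.1.1 exhausted → over-quota 33%; Zerath agreement on XVIII.1.1: RVC < 40%. → 33%.
Line D: prepared meat product → XVIII.1; chilled → XVIII.1.3; with no added sugar → XVIII.1.3.1. Scheduled 23%. Zerath agreement on XVIII.1.1: XVIII.1.3.1 not covered. → 23%.
Line E: prepared meat product → XVIII.1; in airtight containers → XVIII.1.2; with added sugar → XVIII.1.2.2. Scheduled 32%. Pellucia agreement on XVIII.1.2: wholly obtained → 14% available; Pellucia agreement on XVIII.1.1: XVIII.1.2.2 not covered; preferential 14%. → 14%.
Sum: 36% + 33% + 33% + 23% + 14% = 139%.

139%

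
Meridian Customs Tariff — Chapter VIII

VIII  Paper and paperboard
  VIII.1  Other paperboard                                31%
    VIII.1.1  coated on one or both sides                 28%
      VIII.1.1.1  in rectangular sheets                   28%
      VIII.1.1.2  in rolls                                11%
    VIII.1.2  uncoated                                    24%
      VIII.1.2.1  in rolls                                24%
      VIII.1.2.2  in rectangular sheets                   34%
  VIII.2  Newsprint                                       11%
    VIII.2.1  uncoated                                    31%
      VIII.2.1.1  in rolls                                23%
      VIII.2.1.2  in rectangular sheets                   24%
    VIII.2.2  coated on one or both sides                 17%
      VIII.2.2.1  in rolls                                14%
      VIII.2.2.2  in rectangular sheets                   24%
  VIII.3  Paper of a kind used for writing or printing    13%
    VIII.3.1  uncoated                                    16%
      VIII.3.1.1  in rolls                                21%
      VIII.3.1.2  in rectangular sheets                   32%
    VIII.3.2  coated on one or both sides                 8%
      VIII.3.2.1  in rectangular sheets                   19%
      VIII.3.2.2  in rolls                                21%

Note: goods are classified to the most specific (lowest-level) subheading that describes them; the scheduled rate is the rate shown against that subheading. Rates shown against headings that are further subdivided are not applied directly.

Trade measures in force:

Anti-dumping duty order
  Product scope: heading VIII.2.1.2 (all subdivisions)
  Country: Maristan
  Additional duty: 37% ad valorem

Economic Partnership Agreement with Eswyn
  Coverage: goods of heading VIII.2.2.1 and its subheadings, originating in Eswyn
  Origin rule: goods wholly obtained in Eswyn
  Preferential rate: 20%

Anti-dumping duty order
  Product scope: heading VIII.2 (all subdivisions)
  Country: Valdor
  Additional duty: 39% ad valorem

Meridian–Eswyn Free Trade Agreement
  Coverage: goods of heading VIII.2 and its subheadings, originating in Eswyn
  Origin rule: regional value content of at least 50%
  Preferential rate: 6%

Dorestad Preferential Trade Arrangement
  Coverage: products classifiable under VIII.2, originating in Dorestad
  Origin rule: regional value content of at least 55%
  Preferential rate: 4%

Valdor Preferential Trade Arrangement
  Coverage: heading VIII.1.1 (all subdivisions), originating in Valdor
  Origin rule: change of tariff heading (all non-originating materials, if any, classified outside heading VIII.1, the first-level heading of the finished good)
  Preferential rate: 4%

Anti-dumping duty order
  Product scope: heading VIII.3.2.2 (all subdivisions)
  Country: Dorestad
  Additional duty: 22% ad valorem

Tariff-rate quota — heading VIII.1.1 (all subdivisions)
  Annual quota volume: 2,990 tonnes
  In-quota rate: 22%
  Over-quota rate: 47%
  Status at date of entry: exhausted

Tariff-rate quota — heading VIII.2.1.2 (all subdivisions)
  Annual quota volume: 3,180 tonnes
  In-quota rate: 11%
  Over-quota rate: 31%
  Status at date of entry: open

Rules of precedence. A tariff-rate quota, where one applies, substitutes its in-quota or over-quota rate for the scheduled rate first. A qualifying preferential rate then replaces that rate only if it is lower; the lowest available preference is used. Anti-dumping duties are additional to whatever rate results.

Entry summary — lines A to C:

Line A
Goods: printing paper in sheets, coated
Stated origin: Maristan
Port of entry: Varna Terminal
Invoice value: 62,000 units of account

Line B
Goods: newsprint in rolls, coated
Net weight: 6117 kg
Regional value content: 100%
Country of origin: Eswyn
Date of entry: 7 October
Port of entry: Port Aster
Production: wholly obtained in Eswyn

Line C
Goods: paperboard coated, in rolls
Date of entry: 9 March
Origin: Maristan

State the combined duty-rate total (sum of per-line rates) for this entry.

72%

Line A: printing paper → VIII.3; coated → VIII.3.2; in sheets → VIII.3.2.1. Scheduled 19%. No special measure applies. → 19%.
Line B: newsprint → VIII.2; coated → VIII.2.2; in rolls → VIII.2.2.1. Scheduled 14%. Eswyn agreement on VIII.2.2.1: wholly obtained → 20% available; Eswyn agreement on VIII.2: RVC ≥ 50% → 6% available; preferential 6%. → 6%.
Line C: paperboard → VIII.1; coated → VIII.1.1; in rolls → VIII.1.1.2. Scheduled 11%. quota on VIII.1.1 exhausted → over-quota 47%. → 47%.
Sum: 19% + 6% + 47% = 72%.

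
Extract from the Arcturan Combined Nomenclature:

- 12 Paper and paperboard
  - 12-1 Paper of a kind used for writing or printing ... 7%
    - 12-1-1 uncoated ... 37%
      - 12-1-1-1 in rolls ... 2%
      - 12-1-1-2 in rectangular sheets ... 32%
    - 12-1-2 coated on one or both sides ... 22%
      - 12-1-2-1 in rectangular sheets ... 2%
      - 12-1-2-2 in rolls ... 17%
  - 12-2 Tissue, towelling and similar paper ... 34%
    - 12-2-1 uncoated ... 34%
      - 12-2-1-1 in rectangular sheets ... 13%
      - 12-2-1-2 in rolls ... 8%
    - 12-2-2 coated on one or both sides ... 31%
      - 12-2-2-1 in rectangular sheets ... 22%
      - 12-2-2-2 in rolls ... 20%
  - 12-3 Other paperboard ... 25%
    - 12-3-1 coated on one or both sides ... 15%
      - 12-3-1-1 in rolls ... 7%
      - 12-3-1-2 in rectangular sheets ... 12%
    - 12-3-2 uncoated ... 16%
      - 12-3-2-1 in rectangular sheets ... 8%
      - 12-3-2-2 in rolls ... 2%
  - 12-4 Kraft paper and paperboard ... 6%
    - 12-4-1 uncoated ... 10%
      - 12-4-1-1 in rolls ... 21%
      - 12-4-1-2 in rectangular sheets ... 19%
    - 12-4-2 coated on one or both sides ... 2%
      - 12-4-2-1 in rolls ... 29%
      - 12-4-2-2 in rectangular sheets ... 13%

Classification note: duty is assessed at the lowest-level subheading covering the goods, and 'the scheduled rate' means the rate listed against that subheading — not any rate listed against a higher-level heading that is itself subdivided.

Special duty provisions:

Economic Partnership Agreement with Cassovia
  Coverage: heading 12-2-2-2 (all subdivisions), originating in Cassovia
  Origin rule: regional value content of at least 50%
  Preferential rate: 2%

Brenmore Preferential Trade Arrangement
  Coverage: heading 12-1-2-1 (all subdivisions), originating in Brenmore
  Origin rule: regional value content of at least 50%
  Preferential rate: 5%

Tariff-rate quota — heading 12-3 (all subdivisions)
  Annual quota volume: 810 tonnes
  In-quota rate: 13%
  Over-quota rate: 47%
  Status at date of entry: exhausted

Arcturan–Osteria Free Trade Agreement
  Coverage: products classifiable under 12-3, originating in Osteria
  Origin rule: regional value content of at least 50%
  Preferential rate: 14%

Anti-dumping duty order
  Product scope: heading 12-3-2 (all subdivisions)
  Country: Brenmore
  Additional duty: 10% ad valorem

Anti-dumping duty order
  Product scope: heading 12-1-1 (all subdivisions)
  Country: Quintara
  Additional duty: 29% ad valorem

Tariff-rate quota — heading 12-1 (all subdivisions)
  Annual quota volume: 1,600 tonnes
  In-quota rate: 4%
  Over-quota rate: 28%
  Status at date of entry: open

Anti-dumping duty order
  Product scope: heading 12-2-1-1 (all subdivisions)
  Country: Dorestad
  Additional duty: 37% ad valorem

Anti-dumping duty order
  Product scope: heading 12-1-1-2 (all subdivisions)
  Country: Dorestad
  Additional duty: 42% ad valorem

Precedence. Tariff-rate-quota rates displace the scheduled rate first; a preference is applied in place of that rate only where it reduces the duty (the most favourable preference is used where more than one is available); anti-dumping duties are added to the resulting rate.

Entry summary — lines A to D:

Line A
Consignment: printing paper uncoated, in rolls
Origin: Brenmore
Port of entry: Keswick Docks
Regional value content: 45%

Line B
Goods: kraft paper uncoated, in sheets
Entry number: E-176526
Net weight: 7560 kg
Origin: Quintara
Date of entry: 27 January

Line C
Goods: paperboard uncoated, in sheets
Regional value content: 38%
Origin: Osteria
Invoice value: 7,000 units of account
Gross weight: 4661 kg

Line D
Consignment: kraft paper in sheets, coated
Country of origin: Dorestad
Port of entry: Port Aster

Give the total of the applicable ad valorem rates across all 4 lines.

Line A: printing paper → 12-1; uncoated → 12-1-1; in rolls → 12-1-1-1. Scheduled 2%. quota on 12-1 open → in-quota 4%; Brenmore agreement on 12-1-2-1: 12-1-1-1 not covered. → 4%.
Line B: kraft paper → 12-4; uncoated → 12-4-1; in sheets → 12-4-1-2. Scheduled 19%. No special measure applies. → 19%.
Line C: paperboard → 12-3; uncoated → 12-3-2; in sheets → 12-3-2-1. Scheduled 8%. quota on 12-3 exhausted → over-quota 47%; Osteria agreement on 12-3: RVC < 50%. → 47%.
Line D: kraft paper → 12-4; coated → 12-4-2; in sheets → 12-4-2-2. Scheduled 13%. No special measure applies. → 13%.
Sum: 4% + 19% + 47% + 13% = 83%.

83%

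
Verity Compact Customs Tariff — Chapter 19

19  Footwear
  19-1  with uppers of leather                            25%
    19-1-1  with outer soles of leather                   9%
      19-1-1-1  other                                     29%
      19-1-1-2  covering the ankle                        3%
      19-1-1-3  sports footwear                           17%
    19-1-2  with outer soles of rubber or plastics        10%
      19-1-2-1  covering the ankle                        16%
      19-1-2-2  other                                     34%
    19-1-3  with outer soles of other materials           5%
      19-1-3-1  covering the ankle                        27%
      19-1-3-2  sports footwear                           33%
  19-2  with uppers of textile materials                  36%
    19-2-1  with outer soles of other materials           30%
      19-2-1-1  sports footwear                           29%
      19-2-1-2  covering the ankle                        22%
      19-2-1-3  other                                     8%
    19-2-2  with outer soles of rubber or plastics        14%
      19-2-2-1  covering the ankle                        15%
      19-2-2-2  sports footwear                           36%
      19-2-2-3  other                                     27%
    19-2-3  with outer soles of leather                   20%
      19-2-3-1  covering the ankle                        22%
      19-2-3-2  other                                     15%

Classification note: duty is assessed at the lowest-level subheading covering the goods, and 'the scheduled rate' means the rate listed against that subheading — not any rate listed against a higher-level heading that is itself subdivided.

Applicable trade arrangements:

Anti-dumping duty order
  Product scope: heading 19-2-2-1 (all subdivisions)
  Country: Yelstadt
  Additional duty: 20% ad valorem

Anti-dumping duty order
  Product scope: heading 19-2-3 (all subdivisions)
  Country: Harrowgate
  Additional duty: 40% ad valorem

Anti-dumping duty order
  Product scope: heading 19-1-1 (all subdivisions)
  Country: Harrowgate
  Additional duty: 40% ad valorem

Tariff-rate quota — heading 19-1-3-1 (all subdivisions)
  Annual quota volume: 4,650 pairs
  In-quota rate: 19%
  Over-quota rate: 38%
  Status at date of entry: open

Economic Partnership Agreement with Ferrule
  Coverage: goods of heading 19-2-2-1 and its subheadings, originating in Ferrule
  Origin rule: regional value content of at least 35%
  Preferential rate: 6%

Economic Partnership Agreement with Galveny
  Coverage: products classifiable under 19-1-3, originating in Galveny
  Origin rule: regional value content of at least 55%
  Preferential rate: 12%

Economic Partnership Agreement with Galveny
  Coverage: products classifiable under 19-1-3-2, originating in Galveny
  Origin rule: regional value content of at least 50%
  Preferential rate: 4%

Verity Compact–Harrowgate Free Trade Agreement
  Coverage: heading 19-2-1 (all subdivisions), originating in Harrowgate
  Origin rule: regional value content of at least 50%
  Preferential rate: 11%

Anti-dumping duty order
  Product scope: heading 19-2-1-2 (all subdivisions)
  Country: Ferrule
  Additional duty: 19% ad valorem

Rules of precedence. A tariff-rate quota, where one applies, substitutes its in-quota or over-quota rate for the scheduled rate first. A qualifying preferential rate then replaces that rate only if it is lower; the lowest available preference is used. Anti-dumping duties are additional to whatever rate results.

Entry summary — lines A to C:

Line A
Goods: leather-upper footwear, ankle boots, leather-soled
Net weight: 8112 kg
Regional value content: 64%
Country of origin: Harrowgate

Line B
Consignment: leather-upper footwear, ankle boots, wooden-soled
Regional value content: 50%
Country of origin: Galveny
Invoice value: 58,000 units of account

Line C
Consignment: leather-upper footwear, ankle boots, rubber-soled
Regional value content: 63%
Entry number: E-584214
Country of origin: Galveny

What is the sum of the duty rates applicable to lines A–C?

78%

Line A: leather-upper → 19-1; leather-soled → 19-1-1; ankle boots → 19-1-1-2. Scheduled 3%. Harrowgate agreement on 19-2-1: 19-1-1-2 not covered; anti-dumping (Harrowgate, 19-1-1): +40%; total 3% + 40% = 43%. → 43%.
Line B: leather-upper → 19-1; wooden-soled → 19-1-3; ankle boots → 19-1-3-1. Scheduled 27%. quota on 19-1-3-1 open → in-quota 19%; Galveny agreement on 19-1-3: RVC < 55%; Galveny agreement on 19-1-3-2: 19-1-3-1 not covered. → 19%.
Line C: leather-upper → 19-1; rubber-soled → 19-1-2; ankle boots → 19-1-2-1. Scheduled 16%. Galveny agreement on 19-1-3: 19-1-2-1 not covered; Galveny agreement on 19-1-3-2: 19-1-2-1 not covered. → 16%.
Sum: 43% + 19% + 16% = 78%.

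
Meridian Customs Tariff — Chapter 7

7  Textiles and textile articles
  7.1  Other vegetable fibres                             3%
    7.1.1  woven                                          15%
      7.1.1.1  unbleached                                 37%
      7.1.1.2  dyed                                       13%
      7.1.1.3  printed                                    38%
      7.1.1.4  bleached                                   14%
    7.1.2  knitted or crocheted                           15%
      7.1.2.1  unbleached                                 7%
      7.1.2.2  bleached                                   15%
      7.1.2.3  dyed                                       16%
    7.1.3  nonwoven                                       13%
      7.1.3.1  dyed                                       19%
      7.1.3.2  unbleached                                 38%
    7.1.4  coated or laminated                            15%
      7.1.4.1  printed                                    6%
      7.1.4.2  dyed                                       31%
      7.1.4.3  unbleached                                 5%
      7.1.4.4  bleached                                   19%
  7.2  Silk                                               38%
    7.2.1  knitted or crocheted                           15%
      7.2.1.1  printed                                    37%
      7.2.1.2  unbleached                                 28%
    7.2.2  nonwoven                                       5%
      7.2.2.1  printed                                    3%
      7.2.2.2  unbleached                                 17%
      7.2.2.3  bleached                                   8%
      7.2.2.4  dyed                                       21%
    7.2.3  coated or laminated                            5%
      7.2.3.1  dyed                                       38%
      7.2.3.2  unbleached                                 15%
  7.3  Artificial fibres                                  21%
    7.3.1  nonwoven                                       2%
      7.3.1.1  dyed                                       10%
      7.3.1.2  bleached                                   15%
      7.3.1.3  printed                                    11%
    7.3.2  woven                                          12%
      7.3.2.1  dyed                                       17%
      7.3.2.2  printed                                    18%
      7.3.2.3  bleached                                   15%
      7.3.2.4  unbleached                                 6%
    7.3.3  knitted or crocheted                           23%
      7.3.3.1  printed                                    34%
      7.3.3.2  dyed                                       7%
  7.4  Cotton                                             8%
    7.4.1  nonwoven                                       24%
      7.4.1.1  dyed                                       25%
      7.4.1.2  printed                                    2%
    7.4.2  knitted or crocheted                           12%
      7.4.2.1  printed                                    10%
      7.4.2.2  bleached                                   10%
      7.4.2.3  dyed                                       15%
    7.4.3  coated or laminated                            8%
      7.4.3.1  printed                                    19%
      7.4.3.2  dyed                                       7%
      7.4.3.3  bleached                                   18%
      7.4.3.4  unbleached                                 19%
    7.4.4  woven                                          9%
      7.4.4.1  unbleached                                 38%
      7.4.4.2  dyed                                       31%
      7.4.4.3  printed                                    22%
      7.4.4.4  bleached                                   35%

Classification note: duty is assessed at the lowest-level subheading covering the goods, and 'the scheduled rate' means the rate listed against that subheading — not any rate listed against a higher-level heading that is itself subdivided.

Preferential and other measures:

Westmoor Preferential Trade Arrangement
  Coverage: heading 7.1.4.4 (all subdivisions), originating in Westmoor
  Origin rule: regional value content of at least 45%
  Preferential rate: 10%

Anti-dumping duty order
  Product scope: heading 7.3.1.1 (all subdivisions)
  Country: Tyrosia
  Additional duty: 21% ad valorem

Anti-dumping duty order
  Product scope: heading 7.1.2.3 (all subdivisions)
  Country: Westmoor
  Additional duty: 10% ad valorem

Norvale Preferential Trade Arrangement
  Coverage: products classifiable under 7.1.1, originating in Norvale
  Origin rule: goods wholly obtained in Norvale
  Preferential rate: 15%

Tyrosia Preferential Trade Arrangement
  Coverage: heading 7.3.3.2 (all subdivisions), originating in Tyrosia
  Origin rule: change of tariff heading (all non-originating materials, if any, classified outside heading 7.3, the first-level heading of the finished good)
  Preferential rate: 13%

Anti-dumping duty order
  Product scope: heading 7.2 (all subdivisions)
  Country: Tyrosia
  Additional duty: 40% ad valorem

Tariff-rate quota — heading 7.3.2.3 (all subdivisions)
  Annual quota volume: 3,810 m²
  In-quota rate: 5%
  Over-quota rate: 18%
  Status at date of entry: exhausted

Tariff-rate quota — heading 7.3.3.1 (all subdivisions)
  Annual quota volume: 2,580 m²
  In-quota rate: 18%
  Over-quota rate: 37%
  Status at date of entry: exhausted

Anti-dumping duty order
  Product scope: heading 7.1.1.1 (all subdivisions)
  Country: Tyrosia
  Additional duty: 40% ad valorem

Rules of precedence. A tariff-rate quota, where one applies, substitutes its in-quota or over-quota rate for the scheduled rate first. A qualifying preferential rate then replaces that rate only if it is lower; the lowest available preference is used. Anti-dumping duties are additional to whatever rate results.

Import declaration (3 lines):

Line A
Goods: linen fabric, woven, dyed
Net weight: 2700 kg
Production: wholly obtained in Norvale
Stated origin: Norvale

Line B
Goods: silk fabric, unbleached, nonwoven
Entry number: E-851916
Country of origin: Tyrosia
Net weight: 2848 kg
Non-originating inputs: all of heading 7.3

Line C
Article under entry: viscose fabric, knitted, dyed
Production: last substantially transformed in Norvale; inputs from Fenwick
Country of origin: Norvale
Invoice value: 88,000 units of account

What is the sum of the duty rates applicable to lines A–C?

Line A: linen → 7.1; woven → 7.1.1; dyed → 7.1.1.2. Scheduled 13%. Norvale agreement on 7.1.1: wholly obtained → 15% available; preference 15% not lower than 13% → no reduction. → 13%.
Line B: silk → 7.2; nonwoven → 7.2.2; unbleached → 7.2.2.2. Scheduled 17%. Tyrosia agreement on 7.3.3.2: 7.2.2.2 not covered; anti-dumping (Tyrosia, 7.2): +40%; total 17% + 40% = 57%. → 57%.
Line C: viscose → 7.3; knitted → 7.3.3; dyed → 7.3.3.2. Scheduled 7%. Norvale agreement on 7.1.1: 7.3.3.2 not covered. → 7%.
Sum: 13% + 57% + 7% = 77%.

77%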